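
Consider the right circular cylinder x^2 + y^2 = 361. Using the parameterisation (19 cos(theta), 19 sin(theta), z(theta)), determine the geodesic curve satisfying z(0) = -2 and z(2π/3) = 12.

Parameterise the cylinder of radius R = 19 as
    r(θ) = (19 cos θ, 19 sin θ, z(θ)).
The arc-length element is
    ds = sqrt(361 + (dz/dθ)^2) dθ,
so the Lagrangian is L = sqrt(361 + z'^2).
L depends on z' only, not on z or θ, so ∂L/∂z = 0 and
    ∂L/∂z' = z' / sqrt(361 + z'^2).
The Euler-Lagrange equation gives
    d/dθ( z' / sqrt(361 + z'^2) ) = 0,
so z' is constant. Integrating once:
    z(θ) = a θ + b,
a helix on the cylinder (a straight line when the cylinder is unrolled). The constants a, b are determined by the endpoint conditions.
With endpoint conditions z(0) = -2 and z(2π/3) = 12: from z(0) = b we get b = -2, and a·2π/3 + -2 = 12 gives a = 21/π, so
    z(θ) = (21/π) θ − 2.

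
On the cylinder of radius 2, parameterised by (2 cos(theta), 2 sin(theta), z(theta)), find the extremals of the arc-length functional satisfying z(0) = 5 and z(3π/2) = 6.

Parameterise the cylinder of radius R = 2 as
    r(θ) = (2 cos θ, 2 sin θ, z(θ)).
The arc-length element is
    ds = sqrt(4 + (dz/dθ)^2) dθ,
so the Lagrangian is L = sqrt(4 + z'^2).
L depends on z' only, not on z or θ, so ∂L/∂z = 0 and
    ∂L/∂z' = z' / sqrt(4 + z'^2).
The Euler-Lagrange equation gives
    d/dθ( z' / sqrt(4 + z'^2) ) = 0,
so z' is constant. Integrating once:
    z(θ) = a θ + b,
a helix on the cylinder (a straight line when the cylinder is unrolled). The constants a, b are determined by the endpoint conditions.
With endpoint conditions z(0) = 5 and z(3π/2) = 6: from z(0) = b we get b = 5, and a·3π/2 + 5 = 6 gives a = 2/(3π), so
    z(θ) = (2/(3π)) θ + 5.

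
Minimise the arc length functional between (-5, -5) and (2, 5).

Arc-length functional: J[y] = ∫ sqrt(1 + (y')^2) dx.
Lagrangian L = sqrt(1 + (y')^2) has no explicit y dependence, so ∂L/∂y = 0 and the Euler-Lagrange equation gives
    d/dx( y' / sqrt(1 + (y')^2) ) = 0  ⇒  y' / sqrt(1 + (y')^2) = const.
Hence y' is constant, so y(x) is affine.
Fitting the endpoints (-5, -5) and (2, 5):
    slope m = (5 − (-5)) / (2 − (-5)) = 10/7,
    intercept c = (-5) − m·(-5) = 15/7.
Extremal: y(x) = (10/7) x + 15/7.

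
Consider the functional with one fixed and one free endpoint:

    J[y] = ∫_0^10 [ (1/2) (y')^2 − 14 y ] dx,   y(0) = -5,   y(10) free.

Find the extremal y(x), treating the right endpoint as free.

The Lagrangian L = (1/2) (y')^2 − 14 y gives
    ∂L/∂y = −14,   ∂L/∂y' = y'.
Euler-Lagrange: d/dx(y') − (−14) = 0, i.e. y'' + 14 = 0, so
    y(x) = −(14/2) x^2 + C1 x + C2.
Fixed left endpoint y(0) = -5 ⇒ C2 = -5.
The right endpoint x = 10 is free, so the natural (transversality) condition is ∂L/∂y' |_{x=10} = 0, i.e. y'(10) = 0.
Compute y'(x) = −14 x + C1, so y'(10) = −140 + C1 = 0 ⇒ C1 = 140.
Therefore the extremal is
    y(x) = −7 x^2 + 140 x − 5.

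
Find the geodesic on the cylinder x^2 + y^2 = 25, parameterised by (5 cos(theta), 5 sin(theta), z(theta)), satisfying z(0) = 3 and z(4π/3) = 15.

Parameterise the cylinder of radius R = 5 as
    r(θ) = (5 cos θ, 5 sin θ, z(θ)).
The arc-length element is
    ds = sqrt(25 + (dz/dθ)^2) dθ,
so the Lagrangian is L = sqrt(25 + z'^2).
L depends on z' only, not on z or θ, so ∂L/∂z = 0 and
    ∂L/∂z' = z' / sqrt(25 + z'^2).
The Euler-Lagrange equation gives
    d/dθ( z' / sqrt(25 + z'^2) ) = 0,
so z' is constant. Integrating once:
    z(θ) = a θ + b,
a helix on the cylinder (a straight line when the cylinder is unrolled). The constants a, b are determined by the endpoint conditions.
With endpoint conditions z(0) = 3 and z(4π/3) = 15: from z(0) = b we get b = 3, and a·4π/3 + 3 = 15 gives a = 9/π, so
    z(θ) = (9/π) θ + 3.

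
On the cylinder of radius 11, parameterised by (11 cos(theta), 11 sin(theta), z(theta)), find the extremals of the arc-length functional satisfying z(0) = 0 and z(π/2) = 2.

Parameterise the cylinder of radius R = 11 as
    r(θ) = (11 cos θ, 11 sin θ, z(θ)).
The arc-length element is
    ds = sqrt(121 + (dz/dθ)^2) dθ,
so the Lagrangian is L = sqrt(121 + z'^2).
L depends on z' only, not on z or θ, so ∂L/∂z = 0 and
    ∂L/∂z' = z' / sqrt(121 + z'^2).
The Euler-Lagrange equation gives
    d/dθ( z' / sqrt(121 + z'^2) ) = 0,
so z' is constant. Integrating once:
    z(θ) = a θ + b,
a helix on the cylinder (a straight line when the cylinder is unrolled). The constants a, b are determined by the endpoint conditions.
With endpoint conditions z(0) = 0 and z(π/2) = 2: from z(0) = b we get b = 0, and a·π/2 + 0 = 2 gives a = 4/π, so
    z(θ) = (4/π) θ.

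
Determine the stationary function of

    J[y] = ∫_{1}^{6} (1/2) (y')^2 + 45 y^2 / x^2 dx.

The Lagrangian is L = (1/2) (y')^2 + 45 y^2 / x^2.
Compute ∂L/∂y = 90y/x^2, ∂L/∂y' = y'.
The Euler-Lagrange equation d/dx(∂L/∂y') − ∂L/∂y = 0 reduces to
    y'' − 90/x^2 · y = 0  (x > 0).
Its general solution is
    y(x) = A x^10 + B x^(-9),
with A, B fixed by the endpoint conditions.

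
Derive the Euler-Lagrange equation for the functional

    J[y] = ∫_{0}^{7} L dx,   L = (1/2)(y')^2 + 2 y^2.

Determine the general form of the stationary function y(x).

The Lagrangian is L = (1/2)(y')^2 + 2 y^2.
∂L/∂y = 4y.
∂L/∂y' = y'.
The Euler-Lagrange equation d/dx(∂L/∂y') − ∂L/∂y = 0 becomes:
    y'' - 4 y = 0
General solution: y(x) = A e^(2x) + B e^(-2x), where A and B are arbitrary constants fixed by the endpoint conditions.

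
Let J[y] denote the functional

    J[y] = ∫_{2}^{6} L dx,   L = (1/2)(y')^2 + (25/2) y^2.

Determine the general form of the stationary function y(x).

The Lagrangian is L = (1/2)(y')^2 + (25/2) y^2.
∂L/∂y = 25y.
∂L/∂y' = y'.
The Euler-Lagrange equation d/dx(∂L/∂y') − ∂L/∂y = 0 becomes:
    y'' - 25 y = 0
General solution: y(x) = A e^(5x) + B e^(-5x), where A and B are arbitrary constants fixed by the endpoint conditions.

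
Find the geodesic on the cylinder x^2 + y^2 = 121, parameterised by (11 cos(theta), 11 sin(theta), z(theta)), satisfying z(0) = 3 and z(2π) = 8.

Parameterise the cylinder of radius R = 11 as
    r(θ) = (11 cos θ, 11 sin θ, z(θ)).
The arc-length element is
    ds = sqrt(121 + (dz/dθ)^2) dθ,
so the Lagrangian is L = sqrt(121 + z'^2).
L depends on z' only, not on z or θ, so ∂L/∂z = 0 and
    ∂L/∂z' = z' / sqrt(121 + z'^2).
The Euler-Lagrange equation gives
    d/dθ( z' / sqrt(121 + z'^2) ) = 0,
so z' is constant. Integrating once:
    z(θ) = a θ + b,
a helix on the cylinder (a straight line when the cylinder is unrolled). The constants a, b are determined by the endpoint conditions.
With endpoint conditions z(0) = 3 and z(2π) = 8: from z(0) = b we get b = 3, and a·2π + 3 = 8 gives a = 5/(2π), so
    z(θ) = (5/(2π)) θ + 3.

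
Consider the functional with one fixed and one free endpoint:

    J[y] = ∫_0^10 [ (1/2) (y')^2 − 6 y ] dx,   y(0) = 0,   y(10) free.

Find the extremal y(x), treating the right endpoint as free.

The Lagrangian L = (1/2) (y')^2 − 6 y gives
    ∂L/∂y = −6,   ∂L/∂y' = y'.
Euler-Lagrange: d/dx(y') − (−6) = 0, i.e. y'' + 6 = 0, so
    y(x) = −(6/2) x^2 + C1 x + C2.
Fixed left endpoint y(0) = 0 ⇒ C2 = 0.
The right endpoint x = 10 is free, so the natural (transversality) condition is ∂L/∂y' |_{x=10} = 0, i.e. y'(10) = 0.
Compute y'(x) = −6 x + C1, so y'(10) = −60 + C1 = 0 ⇒ C1 = 60.
Therefore the extremal is
    y(x) = −3 x^2 + 60 x.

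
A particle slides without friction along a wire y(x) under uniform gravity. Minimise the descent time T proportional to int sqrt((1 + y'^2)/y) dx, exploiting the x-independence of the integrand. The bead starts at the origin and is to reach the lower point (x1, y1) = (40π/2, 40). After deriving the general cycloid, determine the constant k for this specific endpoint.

The Lagrangian L = sqrt((1 + y'^2) / y) has no explicit x dependence, so the Beltrami identity applies:
    L − y' ∂L/∂y' = C.
Compute ∂L/∂y' = y' / sqrt(y (1 + y'^2)).
Substitute:
    sqrt((1 + y'^2)/y) − y'·y' / sqrt(y (1 + y'^2))
    = (1 + y'^2) / sqrt(y (1 + y'^2)) − y'^2 / sqrt(y (1 + y'^2))
    = 1 / sqrt(y (1 + y'^2)) = C.
Squaring and rearranging gives the first integral
    y (1 + y'^2) = 1/C^2 =: k   (constant).
Solving this first-order ODE by the substitution
    y = (k/2)(1 − cos θ)
yields the cycloid parameterisation
    x(θ) = (k/2)(θ − sin θ),   y(θ) = (k/2)(1 − cos θ).
The constant k is fixed by the endpoint condition.
Now fit the given lower endpoint (x1, y1) = (40π/2, 40). At the bottom of the first arch (θ = π), the parametric equations give
    y(π) = (k/2)(1 − cos π) = k,
    x(π) = (k/2)(π − sin π) = kπ/2.
Matching y(π) = 40 gives k = 40, consistent with x(π) = 40π/2. Therefore the specific cycloid is
    x(θ) = (40/2)(θ − sin θ),   y(θ) = (40/2)(1 − cos θ).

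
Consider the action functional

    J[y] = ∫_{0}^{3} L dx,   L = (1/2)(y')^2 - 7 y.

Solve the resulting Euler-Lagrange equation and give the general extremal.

The Lagrangian is L = (1/2)(y')^2 - 7 y.
∂L/∂y = -7.
∂L/∂y' = y'.
The Euler-Lagrange equation d/dx(∂L/∂y') − ∂L/∂y = 0 becomes:
    y'' + 7 = 0
General solution: y(x) = -(7/2) x^2 + A x + B, where A and B are arbitrary constants fixed by the endpoint conditions.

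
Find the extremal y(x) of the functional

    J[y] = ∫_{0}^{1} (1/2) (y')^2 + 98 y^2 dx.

The Lagrangian is L = (1/2) (y')^2 + 98 y^2.
Compute ∂L/∂y = 196y, ∂L/∂y' = y'.
The Euler-Lagrange equation d/dx(∂L/∂y') − ∂L/∂y = 0 reduces to
    y'' − 196 y = 0.
Its general solution is
    y(x) = A e^(14x) + B e^(−14x),
with A, B fixed by the endpoint conditions.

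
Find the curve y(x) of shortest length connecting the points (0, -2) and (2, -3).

Arc-length functional: J[y] = ∫ sqrt(1 + (y')^2) dx.
Lagrangian L = sqrt(1 + (y')^2) has no explicit y dependence, so ∂L/∂y = 0 and the Euler-Lagrange equation gives
    d/dx( y' / sqrt(1 + (y')^2) ) = 0  ⇒  y' / sqrt(1 + (y')^2) = const.
Hence y' is constant, so y(x) is affine.
Fitting the endpoints (0, -2) and (2, -3):
    slope m = ((-3) − (-2)) / (2 − 0) = -1/2,
    intercept c = (-2) − m·0 = -2.
Extremal: y(x) = (-1/2) x - 2.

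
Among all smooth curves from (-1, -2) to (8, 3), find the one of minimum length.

Arc-length functional: J[y] = ∫ sqrt(1 + (y')^2) dx.
Lagrangian L = sqrt(1 + (y')^2) has no explicit y dependence, so ∂L/∂y = 0 and the Euler-Lagrange equation gives
    d/dx( y' / sqrt(1 + (y')^2) ) = 0  ⇒  y' / sqrt(1 + (y')^2) = const.
Hence y' is constant, so y(x) is affine.
Fitting the endpoints (-1, -2) and (8, 3):
    slope m = (3 − (-2)) / (8 − (-1)) = 5/9,
    intercept c = (-2) − m·(-1) = -13/9.
Extremal: y(x) = (5/9) x - 13/9.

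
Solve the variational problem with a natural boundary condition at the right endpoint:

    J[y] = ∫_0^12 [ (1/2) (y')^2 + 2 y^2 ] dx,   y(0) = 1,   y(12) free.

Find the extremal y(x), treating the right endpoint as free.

The Lagrangian L = (1/2) (y')^2 + 2 y^2 gives
    ∂L/∂y = 4 y,   ∂L/∂y' = y'.
Euler-Lagrange: y'' − 4 y = 0.
With k = 2, the general solution is
    y(x) = A cosh(2 x) + B sinh(2 x).
Fixed left endpoint y(0) = 1 ⇒ A = 1.
The right endpoint x = 12 is free, so the natural (transversality) condition is ∂L/∂y' |_{x=12} = 0, i.e. y'(12) = 0.
Compute y'(x) = A k sinh(k x) + B k cosh(k x), so
    y'(12) = A k sinh(k·12) + B k cosh(k·12) = 0
    ⇒ B = −A tanh(k·12) = − tanh(2·12).
Therefore the extremal is
    y(x) = cosh(2 x) − tanh(2·12) sinh(2 x).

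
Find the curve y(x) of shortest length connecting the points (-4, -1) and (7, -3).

Arc-length functional: J[y] = ∫ sqrt(1 + (y')^2) dx.
Lagrangian L = sqrt(1 + (y')^2) has no explicit y dependence, so ∂L/∂y = 0 and the Euler-Lagrange equation gives
    d/dx( y' / sqrt(1 + (y')^2) ) = 0  ⇒  y' / sqrt(1 + (y')^2) = const.
Hence y' is constant, so y(x) is affine.
Fitting the endpoints (-4, -1) and (7, -3):
    slope m = ((-3) − (-1)) / (7 − (-4)) = -2/11,
    intercept c = (-1) − m·(-4) = -19/11.
Extremal: y(x) = (-2/11) x - 19/11.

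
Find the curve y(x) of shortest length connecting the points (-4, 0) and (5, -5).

Arc-length functional: J[y] = ∫ sqrt(1 + (y')^2) dx.
Lagrangian L = sqrt(1 + (y')^2) has no explicit y dependence, so ∂L/∂y = 0 and the Euler-Lagrange equation gives
    d/dx( y' / sqrt(1 + (y')^2) ) = 0  ⇒  y' / sqrt(1 + (y')^2) = const.
Hence y' is constant, so y(x) is affine.
Fitting the endpoints (-4, 0) and (5, -5):
    slope m = ((-5) − 0) / (5 − (-4)) = -5/9,
    intercept c = 0 − m·(-4) = -20/9.
Extremal: y(x) = (-5/9) x - 20/9.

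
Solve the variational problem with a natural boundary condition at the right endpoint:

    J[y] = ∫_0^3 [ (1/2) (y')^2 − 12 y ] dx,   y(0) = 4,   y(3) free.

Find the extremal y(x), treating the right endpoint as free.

The Lagrangian L = (1/2) (y')^2 − 12 y gives
    ∂L/∂y = −12,   ∂L/∂y' = y'.
Euler-Lagrange: d/dx(y') − (−12) = 0, i.e. y'' + 12 = 0, so
    y(x) = −(12/2) x^2 + C1 x + C2.
Fixed left endpoint y(0) = 4 ⇒ C2 = 4.
The right endpoint x = 3 is free, so the natural (transversality) condition is ∂L/∂y' |_{x=3} = 0, i.e. y'(3) = 0.
Compute y'(x) = −12 x + C1, so y'(3) = −36 + C1 = 0 ⇒ C1 = 36.
Therefore the extremal is
    y(x) = −6 x^2 + 36 x + 4.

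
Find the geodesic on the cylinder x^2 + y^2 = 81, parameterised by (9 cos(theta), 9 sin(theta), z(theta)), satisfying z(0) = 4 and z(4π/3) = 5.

Parameterise the cylinder of radius R = 9 as
    r(θ) = (9 cos θ, 9 sin θ, z(θ)).
The arc-length element is
    ds = sqrt(81 + (dz/dθ)^2) dθ,
so the Lagrangian is L = sqrt(81 + z'^2).
L depends on z' only, not on z or θ, so ∂L/∂z = 0 and
    ∂L/∂z' = z' / sqrt(81 + z'^2).
The Euler-Lagrange equation gives
    d/dθ( z' / sqrt(81 + z'^2) ) = 0,
so z' is constant. Integrating once:
    z(θ) = a θ + b,
a helix on the cylinder (a straight line when the cylinder is unrolled). The constants a, b are determined by the endpoint conditions.
With endpoint conditions z(0) = 4 and z(4π/3) = 5: from z(0) = b we get b = 4, and a·4π/3 + 4 = 5 gives a = 3/(4π), so
    z(θ) = (3/(4π)) θ + 4.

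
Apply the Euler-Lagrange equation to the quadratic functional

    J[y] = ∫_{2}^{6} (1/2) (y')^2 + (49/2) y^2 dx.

The Lagrangian is L = (1/2) (y')^2 + (49/2) y^2.
Compute ∂L/∂y = 49y, ∂L/∂y' = y'.
The Euler-Lagrange equation d/dx(∂L/∂y') − ∂L/∂y = 0 reduces to
    y'' − 49 y = 0.
Its general solution is
    y(x) = A e^(7x) + B e^(−7x),
with A, B fixed by the endpoint conditions.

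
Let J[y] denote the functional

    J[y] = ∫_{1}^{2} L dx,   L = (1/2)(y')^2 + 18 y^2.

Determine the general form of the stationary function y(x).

The Lagrangian is L = (1/2)(y')^2 + 18 y^2.
∂L/∂y = 36y.
∂L/∂y' = y'.
The Euler-Lagrange equation d/dx(∂L/∂y') − ∂L/∂y = 0 becomes:
    y'' - 36 y = 0
General solution: y(x) = A e^(6x) + B e^(-6x), where A and B are arbitrary constants fixed by the endpoint conditions.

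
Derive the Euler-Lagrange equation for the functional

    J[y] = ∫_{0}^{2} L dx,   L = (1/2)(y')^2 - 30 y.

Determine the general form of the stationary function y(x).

The Lagrangian is L = (1/2)(y')^2 - 30 y.
∂L/∂y = -30.
∂L/∂y' = y'.
The Euler-Lagrange equation d/dx(∂L/∂y') − ∂L/∂y = 0 becomes:
    y'' + 30 = 0
General solution: y(x) = -15 x^2 + A x + B, where A and B are arbitrary constants fixed by the endpoint conditions.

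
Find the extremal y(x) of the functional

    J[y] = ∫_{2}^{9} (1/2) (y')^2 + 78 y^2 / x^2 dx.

The Lagrangian is L = (1/2) (y')^2 + 78 y^2 / x^2.
Compute ∂L/∂y = 156y/x^2, ∂L/∂y' = y'.
The Euler-Lagrange equation d/dx(∂L/∂y') − ∂L/∂y = 0 reduces to
    y'' − 156/x^2 · y = 0  (x > 0).
Its general solution is
    y(x) = A x^13 + B x^(-12),
with A, B fixed by the endpoint conditions.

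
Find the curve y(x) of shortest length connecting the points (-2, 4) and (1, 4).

Arc-length functional: J[y] = ∫ sqrt(1 + (y')^2) dx.
Lagrangian L = sqrt(1 + (y')^2) has no explicit y dependence, so ∂L/∂y = 0 and the Euler-Lagrange equation gives
    d/dx( y' / sqrt(1 + (y')^2) ) = 0  ⇒  y' / sqrt(1 + (y')^2) = const.
Hence y' is constant, so y(x) is affine.
Fitting the endpoints (-2, 4) and (1, 4):
    slope m = (4 − 4) / (1 − (-2)) = 0,
    intercept c = 4 − m·(-2) = 4.
Extremal: y(x) = 4.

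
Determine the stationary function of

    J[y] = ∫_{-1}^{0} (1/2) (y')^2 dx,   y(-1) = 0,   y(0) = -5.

The Lagrangian is L = (1/2) (y')^2.
Compute ∂L/∂y = 0, ∂L/∂y' = y'.
The Euler-Lagrange equation d/dx(∂L/∂y') − ∂L/∂y = 0 reduces to
    y'' = 0.
Its general solution is
    y(x) = A x + B,
with A, B fixed by the endpoint conditions.
Applying the endpoint conditions y(-1) = 0 and y(0) = -5: solve A·-1 + B = 0 and A·0 + B = -5. Subtracting gives A(0 − -1) = -5 − 0, so A = -5, and B = 0 − A·-1 = -5. Therefore
    y(x) = -5 x - 5.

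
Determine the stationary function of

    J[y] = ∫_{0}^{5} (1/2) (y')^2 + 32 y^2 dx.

The Lagrangian is L = (1/2) (y')^2 + 32 y^2.
Compute ∂L/∂y = 64y, ∂L/∂y' = y'.
The Euler-Lagrange equation d/dx(∂L/∂y') − ∂L/∂y = 0 reduces to
    y'' − 64 y = 0.
Its general solution is
    y(x) = A e^(8x) + B e^(−8x),
with A, B fixed by the endpoint conditions.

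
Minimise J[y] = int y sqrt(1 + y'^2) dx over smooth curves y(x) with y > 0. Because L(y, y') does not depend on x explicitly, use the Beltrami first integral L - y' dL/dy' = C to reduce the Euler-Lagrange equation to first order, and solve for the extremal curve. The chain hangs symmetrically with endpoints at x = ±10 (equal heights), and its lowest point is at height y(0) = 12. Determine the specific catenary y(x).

The Lagrangian L(y, y') = y sqrt(1 + y'^2) has no explicit x dependence, so the Beltrami identity applies:
    L − y' ∂L/∂y' = C.
Compute ∂L/∂y' = y · y' / sqrt(1 + y'^2). Then
    L − y' ∂L/∂y'
    = y sqrt(1 + y'^2) − y · y'^2 / sqrt(1 + y'^2)
    = y (1 + y'^2 − y'^2) / sqrt(1 + y'^2)
    = y / sqrt(1 + y'^2) = C.
Squaring gives y^2 = C^2 (1 + y'^2), i.e.
    y'^2 = y^2 / C^2 − 1.
Separating variables,
    dy / sqrt(y^2 − C^2) = dx / C,
and integrating gives arccosh(y / C) = (x − a)/C, so
    y(x) = C cosh((x − a)/C),
the catenary. The constants C and a are fixed by the two endpoint conditions (and, for the hanging-chain problem, the length constraint selects C).
Now fit the given data. The endpoints x = ±10 are symmetric at equal height, so the catenary is even about its minimum: a = 0 and y(x) = C cosh(x/C). The lowest point is y(0) = C cosh(0) = C, and we are told y(0) = 12, so C = 12. Therefore
    y(x) = 12 cosh(x/12),
and at the endpoints
    y(±10) = 12 cosh(10/12).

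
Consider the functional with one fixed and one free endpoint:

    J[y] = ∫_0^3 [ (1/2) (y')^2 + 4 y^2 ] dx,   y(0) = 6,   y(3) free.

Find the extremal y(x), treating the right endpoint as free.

The Lagrangian L = (1/2) (y')^2 + 4 y^2 gives
    ∂L/∂y = 8 y,   ∂L/∂y' = y'.
Euler-Lagrange: y'' − 8 y = 0.
With k = sqrt(8), the general solution is
    y(x) = A cosh(sqrt(8) x) + B sinh(sqrt(8) x).
Fixed left endpoint y(0) = 6 ⇒ A = 6.
The right endpoint x = 3 is free, so the natural (transversality) condition is ∂L/∂y' |_{x=3} = 0, i.e. y'(3) = 0.
Compute y'(x) = A k sinh(k x) + B k cosh(k x), so
    y'(3) = A k sinh(k·3) + B k cosh(k·3) = 0
    ⇒ B = −A tanh(k·3) = − 6 tanh(sqrt(8)·3).
Therefore the extremal is
    y(x) = 6 cosh(sqrt(8) x) − 6 tanh(sqrt(8)·3) sinh(sqrt(8) x).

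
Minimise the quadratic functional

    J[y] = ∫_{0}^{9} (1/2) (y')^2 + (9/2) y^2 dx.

The Lagrangian is L = (1/2) (y')^2 + (9/2) y^2.
Compute ∂L/∂y = 9y, ∂L/∂y' = y'.
The Euler-Lagrange equation d/dx(∂L/∂y') − ∂L/∂y = 0 reduces to
    y'' − 9 y = 0.
Its general solution is
    y(x) = A e^(3x) + B e^(−3x),
with A, B fixed by the endpoint conditions.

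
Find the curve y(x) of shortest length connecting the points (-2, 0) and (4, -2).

Arc-length functional: J[y] = ∫ sqrt(1 + (y')^2) dx.
Lagrangian L = sqrt(1 + (y')^2) has no explicit y dependence, so ∂L/∂y = 0 and the Euler-Lagrange equation gives
    d/dx( y' / sqrt(1 + (y')^2) ) = 0  ⇒  y' / sqrt(1 + (y')^2) = const.
Hence y' is constant, so y(x) is affine.
Fitting the endpoints (-2, 0) and (4, -2):
    slope m = ((-2) − 0) / (4 − (-2)) = -1/3,
    intercept c = 0 − m·(-2) = -2/3.
Extremal: y(x) = (-1/3) x - 2/3.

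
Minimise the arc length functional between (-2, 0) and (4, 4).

Arc-length functional: J[y] = ∫ sqrt(1 + (y')^2) dx.
Lagrangian L = sqrt(1 + (y')^2) has no explicit y dependence, so ∂L/∂y = 0 and the Euler-Lagrange equation gives
    d/dx( y' / sqrt(1 + (y')^2) ) = 0  ⇒  y' / sqrt(1 + (y')^2) = const.
Hence y' is constant, so y(x) is affine.
Fitting the endpoints (-2, 0) and (4, 4):
    slope m = (4 − 0) / (4 − (-2)) = 2/3,
    intercept c = 0 − m·(-2) = 4/3.
Extremal: y(x) = (2/3) x + 4/3.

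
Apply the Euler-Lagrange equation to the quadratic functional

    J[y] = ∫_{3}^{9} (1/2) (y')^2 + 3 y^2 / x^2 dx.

The Lagrangian is L = (1/2) (y')^2 + 3 y^2 / x^2.
Compute ∂L/∂y = 6y/x^2, ∂L/∂y' = y'.
The Euler-Lagrange equation d/dx(∂L/∂y') − ∂L/∂y = 0 reduces to
    y'' − 6/x^2 · y = 0  (x > 0).
Its general solution is
    y(x) = A x^3 + B x^(-2),
with A, B fixed by the endpoint conditions.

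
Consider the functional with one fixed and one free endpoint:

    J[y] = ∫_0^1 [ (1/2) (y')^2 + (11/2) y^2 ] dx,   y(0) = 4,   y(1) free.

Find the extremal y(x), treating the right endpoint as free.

The Lagrangian L = (1/2) (y')^2 + (11/2) y^2 gives
    ∂L/∂y = 11 y,   ∂L/∂y' = y'.
Euler-Lagrange: y'' − 11 y = 0.
With k = sqrt(11), the general solution is
    y(x) = A cosh(sqrt(11) x) + B sinh(sqrt(11) x).
Fixed left endpoint y(0) = 4 ⇒ A = 4.
The right endpoint x = 1 is free, so the natural (transversality) condition is ∂L/∂y' |_{x=1} = 0, i.e. y'(1) = 0.
Compute y'(x) = A k sinh(k x) + B k cosh(k x), so
    y'(1) = A k sinh(k·1) + B k cosh(k·1) = 0
    ⇒ B = −A tanh(k·1) = − 4 tanh(sqrt(11)·1).
Therefore the extremal is
    y(x) = 4 cosh(sqrt(11) x) − 4 tanh(sqrt(11)·1) sinh(sqrt(11) x).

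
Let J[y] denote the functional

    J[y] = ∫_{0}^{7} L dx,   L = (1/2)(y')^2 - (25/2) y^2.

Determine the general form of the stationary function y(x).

The Lagrangian is L = (1/2)(y')^2 - (25/2) y^2.
∂L/∂y = -25y.
∂L/∂y' = y'.
The Euler-Lagrange equation d/dx(∂L/∂y') − ∂L/∂y = 0 becomes:
    y'' + 25 y = 0
General solution: y(x) = A sin(5x) + B cos(5x), where A and B are arbitrary constants fixed by the endpoint conditions.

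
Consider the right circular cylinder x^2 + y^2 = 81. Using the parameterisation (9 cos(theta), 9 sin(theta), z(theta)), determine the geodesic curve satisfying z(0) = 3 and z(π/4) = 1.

Parameterise the cylinder of radius R = 9 as
    r(θ) = (9 cos θ, 9 sin θ, z(θ)).
The arc-length element is
    ds = sqrt(81 + (dz/dθ)^2) dθ,
so the Lagrangian is L = sqrt(81 + z'^2).
L depends on z' only, not on z or θ, so ∂L/∂z = 0 and
    ∂L/∂z' = z' / sqrt(81 + z'^2).
The Euler-Lagrange equation gives
    d/dθ( z' / sqrt(81 + z'^2) ) = 0,
so z' is constant. Integrating once:
    z(θ) = a θ + b,
a helix on the cylinder (a straight line when the cylinder is unrolled). The constants a, b are determined by the endpoint conditions.
With endpoint conditions z(0) = 3 and z(π/4) = 1: from z(0) = b we get b = 3, and a·π/4 + 3 = 1 gives a = -8/π, so
    z(θ) = (-8/π) θ + 3.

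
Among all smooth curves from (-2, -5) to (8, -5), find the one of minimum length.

Arc-length functional: J[y] = ∫ sqrt(1 + (y')^2) dx.
Lagrangian L = sqrt(1 + (y')^2) has no explicit y dependence, so ∂L/∂y = 0 and the Euler-Lagrange equation gives
    d/dx( y' / sqrt(1 + (y')^2) ) = 0  ⇒  y' / sqrt(1 + (y')^2) = const.
Hence y' is constant, so y(x) is affine.
Fitting the endpoints (-2, -5) and (8, -5):
    slope m = ((-5) − (-5)) / (8 − (-2)) = 0,
    intercept c = (-5) − m·(-2) = -5.
Extremal: y(x) = -5.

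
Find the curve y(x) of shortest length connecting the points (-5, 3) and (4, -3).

Arc-length functional: J[y] = ∫ sqrt(1 + (y')^2) dx.
Lagrangian L = sqrt(1 + (y')^2) has no explicit y dependence, so ∂L/∂y = 0 and the Euler-Lagrange equation gives
    d/dx( y' / sqrt(1 + (y')^2) ) = 0  ⇒  y' / sqrt(1 + (y')^2) = const.
Hence y' is constant, so y(x) is affine.
Fitting the endpoints (-5, 3) and (4, -3):
    slope m = ((-3) − 3) / (4 − (-5)) = -2/3,
    intercept c = 3 − m·(-5) = -1/3.
Extremal: y(x) = (-2/3) x - 1/3.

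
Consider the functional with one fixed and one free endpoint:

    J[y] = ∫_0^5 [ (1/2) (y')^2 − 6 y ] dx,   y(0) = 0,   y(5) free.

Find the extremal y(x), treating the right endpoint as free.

The Lagrangian L = (1/2) (y')^2 − 6 y gives
    ∂L/∂y = −6,   ∂L/∂y' = y'.
Euler-Lagrange: d/dx(y') − (−6) = 0, i.e. y'' + 6 = 0, so
    y(x) = −(6/2) x^2 + C1 x + C2.
Fixed left endpoint y(0) = 0 ⇒ C2 = 0.
The right endpoint x = 5 is free, so the natural (transversality) condition is ∂L/∂y' |_{x=5} = 0, i.e. y'(5) = 0.
Compute y'(x) = −6 x + C1, so y'(5) = −30 + C1 = 0 ⇒ C1 = 30.
Therefore the extremal is
    y(x) = −3 x^2 + 30 x.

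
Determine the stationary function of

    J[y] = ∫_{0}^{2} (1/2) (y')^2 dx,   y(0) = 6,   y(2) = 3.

The Lagrangian is L = (1/2) (y')^2.
Compute ∂L/∂y = 0, ∂L/∂y' = y'.
The Euler-Lagrange equation d/dx(∂L/∂y') − ∂L/∂y = 0 reduces to
    y'' = 0.
Its general solution is
    y(x) = A x + B,
with A, B fixed by the endpoint conditions.
Applying the endpoint conditions y(0) = 6 and y(2) = 3: solve A·0 + B = 6 and A·2 + B = 3. Subtracting gives A(2 − 0) = 3 − 6, so A = -3/2, and B = 6 − A·0 = 6. Therefore
    y(x) = (-3/2) x + 6.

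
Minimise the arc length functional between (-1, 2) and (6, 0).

Arc-length functional: J[y] = ∫ sqrt(1 + (y')^2) dx.
Lagrangian L = sqrt(1 + (y')^2) has no explicit y dependence, so ∂L/∂y = 0 and the Euler-Lagrange equation gives
    d/dx( y' / sqrt(1 + (y')^2) ) = 0  ⇒  y' / sqrt(1 + (y')^2) = const.
Hence y' is constant, so y(x) is affine.
Fitting the endpoints (-1, 2) and (6, 0):
    slope m = (0 − 2) / (6 − (-1)) = -2/7,
    intercept c = 2 − m·(-1) = 12/7.
Extremal: y(x) = (-2/7) x + 12/7.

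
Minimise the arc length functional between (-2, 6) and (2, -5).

Arc-length functional: J[y] = ∫ sqrt(1 + (y')^2) dx.
Lagrangian L = sqrt(1 + (y')^2) has no explicit y dependence, so ∂L/∂y = 0 and the Euler-Lagrange equation gives
    d/dx( y' / sqrt(1 + (y')^2) ) = 0  ⇒  y' / sqrt(1 + (y')^2) = const.
Hence y' is constant, so y(x) is affine.
Fitting the endpoints (-2, 6) and (2, -5):
    slope m = ((-5) − 6) / (2 − (-2)) = -11/4,
    intercept c = 6 − m·(-2) = 1/2.
Extremal: y(x) = (-11/4) x + 1/2.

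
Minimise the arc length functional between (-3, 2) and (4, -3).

Arc-length functional: J[y] = ∫ sqrt(1 + (y')^2) dx.
Lagrangian L = sqrt(1 + (y')^2) has no explicit y dependence, so ∂L/∂y = 0 and the Euler-Lagrange equation gives
    d/dx( y' / sqrt(1 + (y')^2) ) = 0  ⇒  y' / sqrt(1 + (y')^2) = const.
Hence y' is constant, so y(x) is affine.
Fitting the endpoints (-3, 2) and (4, -3):
    slope m = ((-3) − 2) / (4 − (-3)) = -5/7,
    intercept c = 2 − m·(-3) = -1/7.
Extremal: y(x) = (-5/7) x - 1/7.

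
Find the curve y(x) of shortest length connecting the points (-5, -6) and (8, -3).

Arc-length functional: J[y] = ∫ sqrt(1 + (y')^2) dx.
Lagrangian L = sqrt(1 + (y')^2) has no explicit y dependence, so ∂L/∂y = 0 and the Euler-Lagrange equation gives
    d/dx( y' / sqrt(1 + (y')^2) ) = 0  ⇒  y' / sqrt(1 + (y')^2) = const.
Hence y' is constant, so y(x) is affine.
Fitting the endpoints (-5, -6) and (8, -3):
    slope m = ((-3) − (-6)) / (8 − (-5)) = 3/13,
    intercept c = (-6) − m·(-5) = -63/13.
Extremal: y(x) = (3/13) x - 63/13.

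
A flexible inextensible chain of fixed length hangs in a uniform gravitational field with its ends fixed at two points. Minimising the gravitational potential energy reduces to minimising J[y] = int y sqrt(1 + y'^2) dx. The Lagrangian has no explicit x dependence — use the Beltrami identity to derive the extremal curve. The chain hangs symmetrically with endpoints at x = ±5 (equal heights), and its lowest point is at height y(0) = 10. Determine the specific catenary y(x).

The Lagrangian L(y, y') = y sqrt(1 + y'^2) has no explicit x dependence, so the Beltrami identity applies:
    L − y' ∂L/∂y' = C.
Compute ∂L/∂y' = y · y' / sqrt(1 + y'^2). Then
    L − y' ∂L/∂y'
    = y sqrt(1 + y'^2) − y · y'^2 / sqrt(1 + y'^2)
    = y (1 + y'^2 − y'^2) / sqrt(1 + y'^2)
    = y / sqrt(1 + y'^2) = C.
Squaring gives y^2 = C^2 (1 + y'^2), i.e.
    y'^2 = y^2 / C^2 − 1.
Separating variables,
    dy / sqrt(y^2 − C^2) = dx / C,
and integrating gives arccosh(y / C) = (x − a)/C, so
    y(x) = C cosh((x − a)/C),
the catenary. The constants C and a are fixed by the two endpoint conditions (and, for the hanging-chain problem, the length constraint selects C).
Now fit the given data. The endpoints x = ±5 are symmetric at equal height, so the catenary is even about its minimum: a = 0 and y(x) = C cosh(x/C). The lowest point is y(0) = C cosh(0) = C, and we are told y(0) = 10, so C = 10. Therefore
    y(x) = 10 cosh(x/10),
and at the endpoints
    y(±5) = 10 cosh(5/10).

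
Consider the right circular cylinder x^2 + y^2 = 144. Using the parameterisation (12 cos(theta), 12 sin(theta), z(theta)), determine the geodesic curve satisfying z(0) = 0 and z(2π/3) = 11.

Parameterise the cylinder of radius R = 12 as
    r(θ) = (12 cos θ, 12 sin θ, z(θ)).
The arc-length element is
    ds = sqrt(144 + (dz/dθ)^2) dθ,
so the Lagrangian is L = sqrt(144 + z'^2).
L depends on z' only, not on z or θ, so ∂L/∂z = 0 and
    ∂L/∂z' = z' / sqrt(144 + z'^2).
The Euler-Lagrange equation gives
    d/dθ( z' / sqrt(144 + z'^2) ) = 0,
so z' is constant. Integrating once:
    z(θ) = a θ + b,
a helix on the cylinder (a straight line when the cylinder is unrolled). The constants a, b are determined by the endpoint conditions.
With endpoint conditions z(0) = 0 and z(2π/3) = 11: from z(0) = b we get b = 0, and a·2π/3 + 0 = 11 gives a = 33/(2π), so
    z(θ) = (33/(2π)) θ.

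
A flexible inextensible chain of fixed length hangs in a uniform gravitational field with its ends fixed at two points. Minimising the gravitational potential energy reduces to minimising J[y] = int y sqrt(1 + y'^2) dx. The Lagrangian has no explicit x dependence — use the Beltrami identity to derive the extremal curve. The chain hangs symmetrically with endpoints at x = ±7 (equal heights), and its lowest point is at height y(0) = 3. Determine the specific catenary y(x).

The Lagrangian L(y, y') = y sqrt(1 + y'^2) has no explicit x dependence, so the Beltrami identity applies:
    L − y' ∂L/∂y' = C.
Compute ∂L/∂y' = y · y' / sqrt(1 + y'^2). Then
    L − y' ∂L/∂y'
    = y sqrt(1 + y'^2) − y · y'^2 / sqrt(1 + y'^2)
    = y (1 + y'^2 − y'^2) / sqrt(1 + y'^2)
    = y / sqrt(1 + y'^2) = C.
Squaring gives y^2 = C^2 (1 + y'^2), i.e.
    y'^2 = y^2 / C^2 − 1.
Separating variables,
    dy / sqrt(y^2 − C^2) = dx / C,
and integrating gives arccosh(y / C) = (x − a)/C, so
    y(x) = C cosh((x − a)/C),
the catenary. The constants C and a are fixed by the two endpoint conditions (and, for the hanging-chain problem, the length constraint selects C).
Now fit the given data. The endpoints x = ±7 are symmetric at equal height, so the catenary is even about its minimum: a = 0 and y(x) = C cosh(x/C). The lowest point is y(0) = C cosh(0) = C, and we are told y(0) = 3, so C = 3. Therefore
    y(x) = 3 cosh(x/3),
and at the endpoints
    y(±7) = 3 cosh(7/3).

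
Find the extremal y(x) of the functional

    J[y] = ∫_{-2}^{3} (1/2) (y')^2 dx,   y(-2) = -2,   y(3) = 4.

The Lagrangian is L = (1/2) (y')^2.
Compute ∂L/∂y = 0, ∂L/∂y' = y'.
The Euler-Lagrange equation d/dx(∂L/∂y') − ∂L/∂y = 0 reduces to
    y'' = 0.
Its general solution is
    y(x) = A x + B,
with A, B fixed by the endpoint conditions.
Applying the endpoint conditions y(-2) = -2 and y(3) = 4: solve A·-2 + B = -2 and A·3 + B = 4. Subtracting gives A(3 − -2) = 4 − -2, so A = 6/5, and B = -2 − A·-2 = 2/5. Therefore
    y(x) = (6/5) x + 2/5.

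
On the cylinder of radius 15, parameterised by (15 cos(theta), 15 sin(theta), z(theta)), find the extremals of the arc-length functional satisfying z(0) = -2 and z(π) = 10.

Parameterise the cylinder of radius R = 15 as
    r(θ) = (15 cos θ, 15 sin θ, z(θ)).
The arc-length element is
    ds = sqrt(225 + (dz/dθ)^2) dθ,
so the Lagrangian is L = sqrt(225 + z'^2).
L depends on z' only, not on z or θ, so ∂L/∂z = 0 and
    ∂L/∂z' = z' / sqrt(225 + z'^2).
The Euler-Lagrange equation gives
    d/dθ( z' / sqrt(225 + z'^2) ) = 0,
so z' is constant. Integrating once:
    z(θ) = a θ + b,
a helix on the cylinder (a straight line when the cylinder is unrolled). The constants a, b are determined by the endpoint conditions.
With endpoint conditions z(0) = -2 and z(π) = 10: from z(0) = b we get b = -2, and a·π + -2 = 10 gives a = 12/π, so
    z(θ) = (12/π) θ − 2.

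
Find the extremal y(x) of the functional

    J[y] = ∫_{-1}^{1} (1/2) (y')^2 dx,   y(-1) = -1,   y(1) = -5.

The Lagrangian is L = (1/2) (y')^2.
Compute ∂L/∂y = 0, ∂L/∂y' = y'.
The Euler-Lagrange equation d/dx(∂L/∂y') − ∂L/∂y = 0 reduces to
    y'' = 0.
Its general solution is
    y(x) = A x + B,
with A, B fixed by the endpoint conditions.
Applying the endpoint conditions y(-1) = -1 and y(1) = -5: solve A·-1 + B = -1 and A·1 + B = -5. Subtracting gives A(1 − -1) = -5 − -1, so A = -2, and B = -1 − A·-1 = -3. Therefore
    y(x) = -2 x - 3.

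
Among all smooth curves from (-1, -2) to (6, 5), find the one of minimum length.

Arc-length functional: J[y] = ∫ sqrt(1 + (y')^2) dx.
Lagrangian L = sqrt(1 + (y')^2) has no explicit y dependence, so ∂L/∂y = 0 and the Euler-Lagrange equation gives
    d/dx( y' / sqrt(1 + (y')^2) ) = 0  ⇒  y' / sqrt(1 + (y')^2) = const.
Hence y' is constant, so y(x) is affine.
Fitting the endpoints (-1, -2) and (6, 5):
    slope m = (5 − (-2)) / (6 − (-1)) = 1,
    intercept c = (-2) − m·(-1) = -1.
Extremal: y(x) = x - 1.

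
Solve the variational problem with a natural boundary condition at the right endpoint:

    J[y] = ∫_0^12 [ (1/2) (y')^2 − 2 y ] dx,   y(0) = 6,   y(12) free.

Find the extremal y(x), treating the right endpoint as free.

The Lagrangian L = (1/2) (y')^2 − 2 y gives
    ∂L/∂y = −2,   ∂L/∂y' = y'.
Euler-Lagrange: d/dx(y') − (−2) = 0, i.e. y'' + 2 = 0, so
    y(x) = −(2/2) x^2 + C1 x + C2.
Fixed left endpoint y(0) = 6 ⇒ C2 = 6.
The right endpoint x = 12 is free, so the natural (transversality) condition is ∂L/∂y' |_{x=12} = 0, i.e. y'(12) = 0.
Compute y'(x) = −2 x + C1, so y'(12) = −24 + C1 = 0 ⇒ C1 = 24.
Therefore the extremal is
    y(x) = −x^2 + 24 x + 6.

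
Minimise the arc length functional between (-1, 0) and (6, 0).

Arc-length functional: J[y] = ∫ sqrt(1 + (y')^2) dx.
Lagrangian L = sqrt(1 + (y')^2) has no explicit y dependence, so ∂L/∂y = 0 and the Euler-Lagrange equation gives
    d/dx( y' / sqrt(1 + (y')^2) ) = 0  ⇒  y' / sqrt(1 + (y')^2) = const.
Hence y' is constant, so y(x) is affine.
Fitting the endpoints (-1, 0) and (6, 0):
    slope m = (0 − 0) / (6 − (-1)) = 0,
    intercept c = 0 − m·(-1) = 0.
Extremal: y(x) = 0.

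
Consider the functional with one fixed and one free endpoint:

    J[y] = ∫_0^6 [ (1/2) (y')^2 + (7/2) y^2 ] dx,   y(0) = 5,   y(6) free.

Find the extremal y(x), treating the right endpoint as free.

The Lagrangian L = (1/2) (y')^2 + (7/2) y^2 gives
    ∂L/∂y = 7 y,   ∂L/∂y' = y'.
Euler-Lagrange: y'' − 7 y = 0.
With k = sqrt(7), the general solution is
    y(x) = A cosh(sqrt(7) x) + B sinh(sqrt(7) x).
Fixed left endpoint y(0) = 5 ⇒ A = 5.
The right endpoint x = 6 is free, so the natural (transversality) condition is ∂L/∂y' |_{x=6} = 0, i.e. y'(6) = 0.
Compute y'(x) = A k sinh(k x) + B k cosh(k x), so
    y'(6) = A k sinh(k·6) + B k cosh(k·6) = 0
    ⇒ B = −A tanh(k·6) = − 5 tanh(sqrt(7)·6).
Therefore the extremal is
    y(x) = 5 cosh(sqrt(7) x) − 5 tanh(sqrt(7)·6) sinh(sqrt(7) x).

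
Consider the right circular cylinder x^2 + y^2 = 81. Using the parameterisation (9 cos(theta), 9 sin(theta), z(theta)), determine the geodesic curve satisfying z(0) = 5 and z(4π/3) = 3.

Parameterise the cylinder of radius R = 9 as
    r(θ) = (9 cos θ, 9 sin θ, z(θ)).
The arc-length element is
    ds = sqrt(81 + (dz/dθ)^2) dθ,
so the Lagrangian is L = sqrt(81 + z'^2).
L depends on z' only, not on z or θ, so ∂L/∂z = 0 and
    ∂L/∂z' = z' / sqrt(81 + z'^2).
The Euler-Lagrange equation gives
    d/dθ( z' / sqrt(81 + z'^2) ) = 0,
so z' is constant. Integrating once:
    z(θ) = a θ + b,
a helix on the cylinder (a straight line when the cylinder is unrolled). The constants a, b are determined by the endpoint conditions.
With endpoint conditions z(0) = 5 and z(4π/3) = 3: from z(0) = b we get b = 5, and a·4π/3 + 5 = 3 gives a = -3/(2π), so
    z(θ) = (-3/(2π)) θ + 5.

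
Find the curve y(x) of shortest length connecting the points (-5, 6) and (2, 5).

Arc-length functional: J[y] = ∫ sqrt(1 + (y')^2) dx.
Lagrangian L = sqrt(1 + (y')^2) has no explicit y dependence, so ∂L/∂y = 0 and the Euler-Lagrange equation gives
    d/dx( y' / sqrt(1 + (y')^2) ) = 0  ⇒  y' / sqrt(1 + (y')^2) = const.
Hence y' is constant, so y(x) is affine.
Fitting the endpoints (-5, 6) and (2, 5):
    slope m = (5 − 6) / (2 − (-5)) = -1/7,
    intercept c = 6 − m·(-5) = 37/7.
Extremal: y(x) = (-1/7) x + 37/7.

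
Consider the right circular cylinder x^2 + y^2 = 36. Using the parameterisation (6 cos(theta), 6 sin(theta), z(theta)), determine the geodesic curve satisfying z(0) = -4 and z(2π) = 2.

Parameterise the cylinder of radius R = 6 as
    r(θ) = (6 cos θ, 6 sin θ, z(θ)).
The arc-length element is
    ds = sqrt(36 + (dz/dθ)^2) dθ,
so the Lagrangian is L = sqrt(36 + z'^2).
L depends on z' only, not on z or θ, so ∂L/∂z = 0 and
    ∂L/∂z' = z' / sqrt(36 + z'^2).
The Euler-Lagrange equation gives
    d/dθ( z' / sqrt(36 + z'^2) ) = 0,
so z' is constant. Integrating once:
    z(θ) = a θ + b,
a helix on the cylinder (a straight line when the cylinder is unrolled). The constants a, b are determined by the endpoint conditions.
With endpoint conditions z(0) = -4 and z(2π) = 2: from z(0) = b we get b = -4, and a·2π + -4 = 2 gives a = 3/π, so
    z(θ) = (3/π) θ − 4.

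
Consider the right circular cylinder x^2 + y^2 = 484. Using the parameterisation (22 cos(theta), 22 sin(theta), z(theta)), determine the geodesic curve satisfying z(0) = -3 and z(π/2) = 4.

Parameterise the cylinder of radius R = 22 as
    r(θ) = (22 cos θ, 22 sin θ, z(θ)).
The arc-length element is
    ds = sqrt(484 + (dz/dθ)^2) dθ,
so the Lagrangian is L = sqrt(484 + z'^2).
L depends on z' only, not on z or θ, so ∂L/∂z = 0 and
    ∂L/∂z' = z' / sqrt(484 + z'^2).
The Euler-Lagrange equation gives
    d/dθ( z' / sqrt(484 + z'^2) ) = 0,
so z' is constant. Integrating once:
    z(θ) = a θ + b,
a helix on the cylinder (a straight line when the cylinder is unrolled). The constants a, b are determined by the endpoint conditions.
With endpoint conditions z(0) = -3 and z(π/2) = 4: from z(0) = b we get b = -3, and a·π/2 + -3 = 4 gives a = 14/π, so
    z(θ) = (14/π) θ − 3.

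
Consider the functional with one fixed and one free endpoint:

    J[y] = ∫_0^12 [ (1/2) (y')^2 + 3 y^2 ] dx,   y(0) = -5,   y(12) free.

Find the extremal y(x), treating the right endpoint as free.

The Lagrangian L = (1/2) (y')^2 + 3 y^2 gives
    ∂L/∂y = 6 y,   ∂L/∂y' = y'.
Euler-Lagrange: y'' − 6 y = 0.
With k = sqrt(6), the general solution is
    y(x) = A cosh(sqrt(6) x) + B sinh(sqrt(6) x).
Fixed left endpoint y(0) = -5 ⇒ A = -5.
The right endpoint x = 12 is free, so the natural (transversality) condition is ∂L/∂y' |_{x=12} = 0, i.e. y'(12) = 0.
Compute y'(x) = A k sinh(k x) + B k cosh(k x), so
    y'(12) = A k sinh(k·12) + B k cosh(k·12) = 0
    ⇒ B = −A tanh(k·12) = 5 tanh(sqrt(6)·12).
Therefore the extremal is
    y(x) = −5 cosh(sqrt(6) x) + 5 tanh(sqrt(6)·12) sinh(sqrt(6) x).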